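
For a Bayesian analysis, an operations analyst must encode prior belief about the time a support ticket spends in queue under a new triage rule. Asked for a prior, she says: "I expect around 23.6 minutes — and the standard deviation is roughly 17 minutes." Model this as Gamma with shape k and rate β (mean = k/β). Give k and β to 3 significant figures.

For Gamma(k, rate β): mean = k/β, variance = k/β², so CV = 1/√k.
CV = SD/mean = 17/23.6 = 0.7203, hence k = 1/CV² = 1.93.
Then β = k/mean = 1.93/23.6 = 0.0817.

k ≈ 1.93, β ≈ 0.0817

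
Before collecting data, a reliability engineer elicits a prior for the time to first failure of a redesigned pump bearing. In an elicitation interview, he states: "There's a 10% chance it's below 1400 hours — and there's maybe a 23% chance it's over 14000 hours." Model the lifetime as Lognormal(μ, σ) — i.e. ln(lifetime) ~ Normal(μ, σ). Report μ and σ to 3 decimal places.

μ ≈ 8.705, σ ≈ 1.140

If T ~ Lognormal(μ,σ) then ln T ~ Normal(μ,σ), so the p-quantile of ln T is μ + z_p·σ.
ln(1400) = 7.244 and ln(14000) = 9.547; z_{0.1} = -1.282, z_{0.77} = 0.7388.
σ = (9.547 − 7.244)/(0.7388 − (-1.282)) = 1.140.
μ = 7.244 − (-1.282)·1.140 = 8.705.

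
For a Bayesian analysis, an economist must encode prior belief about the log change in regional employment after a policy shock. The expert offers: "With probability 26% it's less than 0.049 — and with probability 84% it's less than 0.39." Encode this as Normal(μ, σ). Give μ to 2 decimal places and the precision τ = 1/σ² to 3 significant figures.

μ = 0.18, τ = 23.1

The p-quantile of Normal(μ,σ) is μ + z_p·σ, with z_{0.26} = -0.6433 and z_{0.84} = 0.9945.
Eliminate σ: μ = (z₂·x₁ − z₁·x₂)/(z₂ − z₁) = (0.9945·0.049 − (-0.6433)·0.39)/1.638 = 0.18.
Then σ = (x₂ − x₁)/(z₂ − z₁) = (0.39 − 0.049)/1.638 = 0.21.
Precision τ = 1/σ² = 1/0.2082² = 23.1.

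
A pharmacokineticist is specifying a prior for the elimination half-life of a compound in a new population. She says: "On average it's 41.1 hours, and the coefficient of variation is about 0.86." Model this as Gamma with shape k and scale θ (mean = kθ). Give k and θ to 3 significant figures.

k ≈ 1.35, θ ≈ 30.4

For Gamma(k, scale θ): mean = kθ, variance = kθ², so CV = 1/√k.
CV = 0.86, hence k = 1/CV² = 1.35.
Then θ = mean/k = 41.1/1.35 = 30.4.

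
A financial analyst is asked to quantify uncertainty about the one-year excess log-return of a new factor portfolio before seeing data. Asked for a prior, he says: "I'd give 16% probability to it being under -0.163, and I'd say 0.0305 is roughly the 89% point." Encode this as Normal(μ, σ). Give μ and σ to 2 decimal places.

μ = -0.08, σ = 0.09

The p-quantile of Normal(μ,σ) is μ + z_p·σ, with z_{0.16} = -0.9945 and z_{0.89} = 1.227.
Eliminate σ: μ = (z₂·x₁ − z₁·x₂)/(z₂ − z₁) = (1.227·-0.163 − (-0.9945)·0.0305)/2.221 = -0.08.
Then σ = (x₂ − x₁)/(z₂ − z₁) = (0.0305 − -0.163)/2.221 = 0.09.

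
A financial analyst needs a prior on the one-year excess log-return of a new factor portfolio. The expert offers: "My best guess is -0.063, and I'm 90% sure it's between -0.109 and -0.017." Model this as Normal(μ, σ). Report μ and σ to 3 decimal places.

A symmetric 90% interval runs μ ± z·σ with z = 1.645.
Half-width = 0.046, so σ = 0.046/1.645 = 0.028.
μ is the stated best guess, -0.063.

μ = -0.063, σ = 0.028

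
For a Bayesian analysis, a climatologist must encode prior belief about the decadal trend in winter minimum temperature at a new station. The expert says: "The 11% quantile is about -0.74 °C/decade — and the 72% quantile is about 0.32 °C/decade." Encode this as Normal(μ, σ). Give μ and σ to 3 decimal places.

For Normal(μ,σ), the p-quantile is μ + z_p·σ. Here z_{0.11} = -1.227, z_{0.72} = 0.5828.
So -0.74 = μ − 1.227σ and 0.32 = μ + 0.5828σ.
Subtracting: σ = (0.32 − -0.74)/(0.5828 − (-1.227)) = 0.586.
Then μ = -0.74 − (-1.227)·0.586 = -0.021.

μ = -0.021, σ = 0.586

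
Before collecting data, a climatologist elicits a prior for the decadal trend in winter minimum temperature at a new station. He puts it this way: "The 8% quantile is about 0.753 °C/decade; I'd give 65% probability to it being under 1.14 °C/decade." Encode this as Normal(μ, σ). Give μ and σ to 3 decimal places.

The p-quantile of Normal(μ,σ) is μ + z_p·σ, with z_{0.08} = -1.405 and z_{0.65} = 0.3853.
Eliminate σ: μ = (z₂·x₁ − z₁·x₂)/(z₂ − z₁) = (0.3853·0.753 − (-1.405)·1.14)/1.79 = 1.057.
Then σ = (x₂ − x₁)/(z₂ − z₁) = (1.14 − 0.753)/1.79 = 0.216.

μ = 1.057, σ = 0.216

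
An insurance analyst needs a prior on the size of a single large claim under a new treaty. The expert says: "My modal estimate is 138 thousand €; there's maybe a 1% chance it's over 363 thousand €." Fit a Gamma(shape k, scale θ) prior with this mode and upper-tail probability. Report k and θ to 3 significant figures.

k ≈ 5.96, θ ≈ 27.8

Gamma(k,θ) with k>1 has mode (k−1)θ, so θ = 138/(k−1).
Need P(X < 363) = 0.99 with θ tied to k this way. Start at k = 2, θ = 138: P(X<363) ≈ 0.738.
Too low — raise k to concentrate. Iterating converges to k ≈ 5.96.
Then θ = 138/(5.96−1) ≈ 27.8.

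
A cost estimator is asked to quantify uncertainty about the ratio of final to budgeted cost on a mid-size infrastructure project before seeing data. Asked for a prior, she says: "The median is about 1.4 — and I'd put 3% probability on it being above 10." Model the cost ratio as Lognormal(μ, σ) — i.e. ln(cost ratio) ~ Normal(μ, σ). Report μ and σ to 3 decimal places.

If T ~ Lognormal(μ,σ) then ln T ~ Normal(μ,σ), so the p-quantile of ln T is μ + z_p·σ.
ln(1.4) = 0.3365 and ln(10) = 2.303; z_{0.5} = 0, z_{0.97} = 1.881.
σ = (2.303 − 0.3365)/(1.881 − (0)) = 1.045.
μ = 0.3365 − (0)·1.045 = 0.336.

μ ≈ 0.336, σ ≈ 1.045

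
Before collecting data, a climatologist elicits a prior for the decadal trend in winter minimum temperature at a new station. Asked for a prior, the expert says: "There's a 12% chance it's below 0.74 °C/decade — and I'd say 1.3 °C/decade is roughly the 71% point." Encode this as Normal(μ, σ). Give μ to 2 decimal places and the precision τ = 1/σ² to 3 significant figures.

μ = 1.12, τ = 9.53

For Normal(μ,σ), the p-quantile is μ + z_p·σ. Here z_{0.12} = -1.175, z_{0.71} = 0.5534.
So 0.74 = μ − 1.175σ and 1.3 = μ + 0.5534σ.
Subtracting: σ = (1.3 − 0.74)/(0.5534 − (-1.175)) = 0.32.
Then μ = 0.74 − (-1.175)·0.32 = 1.12.
Precision τ = 1/σ² = 1/0.324² = 9.53.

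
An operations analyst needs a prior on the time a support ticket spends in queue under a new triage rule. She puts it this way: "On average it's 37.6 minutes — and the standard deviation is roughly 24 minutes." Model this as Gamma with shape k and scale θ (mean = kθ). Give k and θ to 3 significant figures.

For Gamma(k, scale θ): mean = kθ, variance = kθ², so CV = 1/√k.
CV = SD/mean = 24/37.6 = 0.6383, hence k = 1/CV² = 2.45.
Then θ = mean/k = 37.6/2.45 = 15.3.

k ≈ 2.45, θ ≈ 15.3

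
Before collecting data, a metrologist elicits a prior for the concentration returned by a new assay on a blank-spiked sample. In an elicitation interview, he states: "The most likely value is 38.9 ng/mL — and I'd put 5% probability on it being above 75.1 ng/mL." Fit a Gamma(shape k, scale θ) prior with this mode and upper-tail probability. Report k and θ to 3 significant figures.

k ≈ 7.42, θ ≈ 6.06

Gamma(k,θ) with k>1 has mode (k−1)θ, so θ = 38.9/(k−1).
Need P(X < 75.1) = 0.95 with θ tied to k this way. Start at k = 2, θ = 38.9: P(X<75.1) ≈ 0.575.
Too low — raise k to concentrate. Iterating converges to k ≈ 7.42.
Then θ = 38.9/(7.42−1) ≈ 6.06.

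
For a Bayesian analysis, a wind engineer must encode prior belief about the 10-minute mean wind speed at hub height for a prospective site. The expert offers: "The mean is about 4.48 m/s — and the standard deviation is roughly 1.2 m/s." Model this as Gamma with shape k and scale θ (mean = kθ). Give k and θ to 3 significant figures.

For Gamma(k, scale θ): mean = kθ, variance = kθ², so CV = 1/√k.
CV = SD/mean = 1.2/4.48 = 0.2679, hence k = 1/CV² = 13.9.
Then θ = mean/k = 4.48/13.9 = 0.321.

k ≈ 13.9, θ ≈ 0.321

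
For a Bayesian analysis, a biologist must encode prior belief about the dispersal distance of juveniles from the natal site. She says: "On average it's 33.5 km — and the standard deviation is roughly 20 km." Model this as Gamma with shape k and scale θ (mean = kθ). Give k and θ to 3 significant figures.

k ≈ 2.81, θ ≈ 11.9

For Gamma(k, scale θ): mean = kθ, variance = kθ², so CV = 1/√k.
CV = SD/mean = 20/33.5 = 0.597, hence k = 1/CV² = 2.81.
Then θ = mean/k = 33.5/2.81 = 11.9.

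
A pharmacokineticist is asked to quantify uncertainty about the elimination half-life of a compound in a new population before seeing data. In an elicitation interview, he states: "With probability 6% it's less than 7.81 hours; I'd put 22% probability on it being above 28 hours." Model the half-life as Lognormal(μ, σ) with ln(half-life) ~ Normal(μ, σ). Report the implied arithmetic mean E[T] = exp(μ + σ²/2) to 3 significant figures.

E[T] ≈ 21.3 hours

If T ~ Lognormal(μ,σ) then ln T ~ Normal(μ,σ), so the p-quantile of ln T is μ + z_p·σ.
ln(7.81) = 2.055 and ln(28) = 3.332; z_{0.06} = -1.555, z_{0.78} = 0.7722.
σ = (3.332 − 2.055)/(0.7722 − (-1.555)) = 0.549.
μ = 2.055 − (-1.555)·0.549 = 2.909.
E[T] = exp(μ + σ²/2) = exp(2.909 + 0.1505) = 21.3 hours.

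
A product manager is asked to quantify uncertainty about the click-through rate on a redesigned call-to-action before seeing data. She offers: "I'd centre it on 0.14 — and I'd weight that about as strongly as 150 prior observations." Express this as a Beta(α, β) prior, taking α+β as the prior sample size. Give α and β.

Under the effective-sample-size interpretation, Beta(α, β) has prior mean α/(α+β) and prior sample size α+β.
So α+β = 150 and α/(α+β) = 0.14, giving α = 0.14·150 = 21 and β = 150 − 21 = 129.

α = 21, β = 129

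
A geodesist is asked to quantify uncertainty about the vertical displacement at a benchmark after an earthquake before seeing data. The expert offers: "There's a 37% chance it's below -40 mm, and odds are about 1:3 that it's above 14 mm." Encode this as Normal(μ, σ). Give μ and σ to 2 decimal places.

For Normal(μ,σ), the p-quantile is μ + z_p·σ. Here z_{0.37} = -0.3319, z_{0.75} = 0.6745.
So -40 = μ − 0.3319σ and 14 = μ + 0.6745σ.
Subtracting: σ = (14 − -40)/(0.6745 − (-0.3319)) = 53.66.
Then μ = -40 − (-0.3319)·53.66 = -22.19.

μ = -22.19, σ = 53.66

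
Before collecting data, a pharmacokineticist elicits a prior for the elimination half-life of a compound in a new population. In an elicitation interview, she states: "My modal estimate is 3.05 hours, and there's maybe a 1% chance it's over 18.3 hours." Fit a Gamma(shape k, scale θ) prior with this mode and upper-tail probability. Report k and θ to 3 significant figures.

k ≈ 2.15, θ ≈ 2.64

Gamma(k,θ) with k>1 has mode (k−1)θ, so θ = 3.05/(k−1).
Need P(X < 18.3) = 0.99 with θ tied to k this way. Start at k = 2, θ = 3.05: P(X<18.3) ≈ 0.983.
Too low — raise k to concentrate. Iterating converges to k ≈ 2.15.
Then θ = 3.05/(2.15−1) ≈ 2.64.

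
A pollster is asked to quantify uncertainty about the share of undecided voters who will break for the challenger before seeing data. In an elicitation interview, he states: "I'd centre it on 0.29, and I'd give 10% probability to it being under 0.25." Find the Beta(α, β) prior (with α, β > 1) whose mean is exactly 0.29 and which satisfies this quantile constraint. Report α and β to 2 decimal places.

With mean 0.29 fixed, write α = 0.29s, β = 0.71s where s = α+β.
Need P(θ < 0.25) = 0.1 under Beta(0.29s, 0.71s). Normal approximation: (q−m)/√(m(1−m)/s) ≈ z_{0.1} = -1.28, so s ≈ 0.29·0.71·(-1.28)²/(0.25−0.29)² = 211.4.
At s = 211.4: P(θ<0.25) ≈ 0.097. Adjusting to match 0.1 gives s ≈ 206.21.
So α = 0.29·206.21 ≈ 59.80, β = 0.71·206.21 ≈ 146.41.

α ≈ 59.80, β ≈ 146.41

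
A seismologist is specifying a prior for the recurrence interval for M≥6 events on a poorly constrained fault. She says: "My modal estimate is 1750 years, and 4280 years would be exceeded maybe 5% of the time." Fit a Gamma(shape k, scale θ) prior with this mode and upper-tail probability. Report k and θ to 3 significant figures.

Gamma(k,θ) with k>1 has mode (k−1)θ, so θ = 1750/(k−1).
Need P(X < 4280) = 0.95 with θ tied to k this way. Start at k = 2, θ = 1750: P(X<4280) ≈ 0.701.
Too low — raise k to concentrate. Iterating converges to k ≈ 4.4.
Then θ = 1750/(4.4−1) ≈ 514.

k ≈ 4.4, θ ≈ 514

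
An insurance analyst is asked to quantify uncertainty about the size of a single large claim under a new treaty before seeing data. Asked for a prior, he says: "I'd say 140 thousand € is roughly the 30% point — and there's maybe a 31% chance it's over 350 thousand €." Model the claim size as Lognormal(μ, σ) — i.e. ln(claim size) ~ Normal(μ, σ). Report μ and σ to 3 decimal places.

μ ≈ 5.413, σ ≈ 0.898

If T ~ Lognormal(μ,σ) then ln T ~ Normal(μ,σ), so the p-quantile of ln T is μ + z_p·σ.
ln(140) = 4.942 and ln(350) = 5.858; z_{0.3} = -0.5244, z_{0.69} = 0.4959.
σ = (5.858 − 4.942)/(0.4959 − (-0.5244)) = 0.898.
μ = 4.942 − (-0.5244)·0.898 = 5.413.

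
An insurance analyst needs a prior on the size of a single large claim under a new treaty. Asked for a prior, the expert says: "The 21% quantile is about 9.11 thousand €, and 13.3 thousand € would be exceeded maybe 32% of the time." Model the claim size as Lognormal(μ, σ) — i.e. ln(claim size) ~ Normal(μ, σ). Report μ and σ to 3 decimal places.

If T ~ Lognormal(μ,σ) then ln T ~ Normal(μ,σ), so the p-quantile of ln T is μ + z_p·σ.
ln(9.11) = 2.209 and ln(13.3) = 2.588; z_{0.21} = -0.8064, z_{0.68} = 0.4677.
σ = (2.588 − 2.209)/(0.4677 − (-0.8064)) = 0.297.
μ = 2.209 − (-0.8064)·0.297 = 2.449.

μ ≈ 2.449, σ ≈ 0.297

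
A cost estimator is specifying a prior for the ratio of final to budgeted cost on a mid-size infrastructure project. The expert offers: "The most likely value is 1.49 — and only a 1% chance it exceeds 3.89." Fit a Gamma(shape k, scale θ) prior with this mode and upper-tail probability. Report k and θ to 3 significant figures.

Gamma(k,θ) with k>1 has mode (k−1)θ, so θ = 1.49/(k−1).
Need P(X < 3.89) = 0.99 with θ tied to k this way. Start at k = 2, θ = 1.49: P(X<3.89) ≈ 0.735.
Too low — raise k to concentrate. Iterating converges to k ≈ 6.05.
Then θ = 1.49/(6.05−1) ≈ 0.295.

k ≈ 6.05, θ ≈ 0.295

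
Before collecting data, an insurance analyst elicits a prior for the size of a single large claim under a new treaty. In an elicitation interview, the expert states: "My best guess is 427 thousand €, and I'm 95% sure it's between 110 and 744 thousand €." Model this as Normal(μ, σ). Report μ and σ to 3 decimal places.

μ = 427.000, σ = 161.738

A symmetric 95% interval runs μ ± z·σ with z = 1.96.
Half-width = 317, so σ = 317/1.96 = 161.738.
μ is the stated best guess, 427.000.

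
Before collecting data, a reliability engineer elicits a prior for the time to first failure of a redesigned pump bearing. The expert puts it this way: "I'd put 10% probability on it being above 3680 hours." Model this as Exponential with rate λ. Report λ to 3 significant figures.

λ ≈ 0.000626

P(T > 3680.0) = e^(−λ·3680.0) = 0.1, so λ = −ln(0.1)/3680.0 = 0.000626.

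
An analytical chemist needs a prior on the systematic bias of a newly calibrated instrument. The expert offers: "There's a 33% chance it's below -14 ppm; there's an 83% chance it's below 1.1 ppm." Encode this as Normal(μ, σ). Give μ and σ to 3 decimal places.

For Normal(μ,σ), the p-quantile is μ + z_p·σ. Here z_{0.33} = -0.4399, z_{0.83} = 0.9542.
So -14 = μ − 0.4399σ and 1.1 = μ + 0.9542σ.
Subtracting: σ = (1.1 − -14)/(0.9542 − (-0.4399)) = 10.832.
Then μ = -14 − (-0.4399)·10.832 = -9.235.

μ = -9.235, σ = 10.832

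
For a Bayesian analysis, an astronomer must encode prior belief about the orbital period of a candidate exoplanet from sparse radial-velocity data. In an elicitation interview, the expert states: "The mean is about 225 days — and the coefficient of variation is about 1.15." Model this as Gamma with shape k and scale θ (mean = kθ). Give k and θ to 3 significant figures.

For Gamma(k, scale θ): mean = kθ, variance = kθ², so CV = 1/√k.
CV = 1.15, hence k = 1/CV² = 0.756.
Then θ = mean/k = 225/0.756 = 298.

k ≈ 0.756, θ ≈ 298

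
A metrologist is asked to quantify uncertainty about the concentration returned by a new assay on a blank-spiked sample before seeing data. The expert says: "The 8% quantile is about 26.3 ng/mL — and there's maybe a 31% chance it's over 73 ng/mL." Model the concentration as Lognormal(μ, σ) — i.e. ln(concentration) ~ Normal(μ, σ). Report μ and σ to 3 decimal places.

If T ~ Lognormal(μ,σ) then ln T ~ Normal(μ,σ), so the p-quantile of ln T is μ + z_p·σ.
ln(26.3) = 3.27 and ln(73) = 4.29; z_{0.08} = -1.405, z_{0.69} = 0.4959.
σ = (4.29 − 3.27)/(0.4959 − (-1.405)) = 0.537.
μ = 3.27 − (-1.405)·0.537 = 4.024.

μ ≈ 4.024, σ ≈ 0.537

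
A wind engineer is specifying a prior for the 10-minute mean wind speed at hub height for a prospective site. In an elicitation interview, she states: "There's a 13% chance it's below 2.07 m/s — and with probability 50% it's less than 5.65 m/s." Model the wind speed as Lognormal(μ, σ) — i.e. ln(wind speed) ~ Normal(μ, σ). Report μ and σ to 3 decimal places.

μ ≈ 1.732, σ ≈ 0.891

If T ~ Lognormal(μ,σ) then ln T ~ Normal(μ,σ), so the p-quantile of ln T is μ + z_p·σ.
ln(2.07) = 0.7275 and ln(5.65) = 1.732; z_{0.13} = -1.126, z_{0.5} = 0.
σ = (1.732 − 0.7275)/(0 − (-1.126)) = 0.891.
μ = 0.7275 − (-1.126)·0.891 = 1.732.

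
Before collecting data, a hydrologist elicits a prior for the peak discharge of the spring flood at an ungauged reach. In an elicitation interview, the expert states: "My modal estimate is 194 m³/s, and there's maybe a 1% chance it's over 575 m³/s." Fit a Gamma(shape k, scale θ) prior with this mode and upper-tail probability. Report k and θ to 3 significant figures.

Gamma(k,θ) with k>1 has mode (k−1)θ, so θ = 194/(k−1).
Need P(X < 575) = 0.99 with θ tied to k this way. Start at k = 2, θ = 194: P(X<575) ≈ 0.795.
Too low — raise k to concentrate. Iterating converges to k ≈ 4.82.
Then θ = 194/(4.82−1) ≈ 50.7.

k ≈ 4.82, θ ≈ 50.7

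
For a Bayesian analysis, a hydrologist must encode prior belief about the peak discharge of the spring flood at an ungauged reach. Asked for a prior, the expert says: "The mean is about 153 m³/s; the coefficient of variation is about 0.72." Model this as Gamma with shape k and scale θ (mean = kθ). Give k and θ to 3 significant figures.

For Gamma(k, scale θ): mean = kθ, variance = kθ², so CV = 1/√k.
CV = 0.72, hence k = 1/CV² = 1.93.
Then θ = mean/k = 153/1.93 = 79.3.

k ≈ 1.93, θ ≈ 79.3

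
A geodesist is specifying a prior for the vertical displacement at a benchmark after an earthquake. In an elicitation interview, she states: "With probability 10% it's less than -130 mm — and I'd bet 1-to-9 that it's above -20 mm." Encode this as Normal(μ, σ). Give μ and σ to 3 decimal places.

For Normal(μ,σ), the p-quantile is μ + z_p·σ. Here z_{0.1} = -1.282, z_{0.9} = 1.282.
So -130 = μ − 1.282σ and -20 = μ + 1.282σ.
Subtracting: σ = (-20 − -130)/(1.282 − (-1.282)) = 42.917.
Then μ = -130 − (-1.282)·42.917 = -75.000.

μ = -75.000, σ = 42.917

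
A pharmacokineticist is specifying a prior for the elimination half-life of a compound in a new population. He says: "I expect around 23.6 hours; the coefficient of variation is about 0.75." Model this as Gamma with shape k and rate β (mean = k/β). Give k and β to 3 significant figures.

k ≈ 1.78, β ≈ 0.0753

For Gamma(k, rate β): mean = k/β, variance = k/β², so CV = 1/√k.
CV = 0.75, hence k = 1/CV² = 1.78.
Then β = k/mean = 1.78/23.6 = 0.0753.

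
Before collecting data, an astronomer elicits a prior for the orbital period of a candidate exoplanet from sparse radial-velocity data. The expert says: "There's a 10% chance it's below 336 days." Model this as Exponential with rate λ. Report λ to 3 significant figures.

λ ≈ 0.000314

P(T < 336.0) = 1 − e^(−λ·336.0) = 0.1, so λ = −ln(1−0.1)/336.0 = −ln(0.9)/336.0 = 0.000314.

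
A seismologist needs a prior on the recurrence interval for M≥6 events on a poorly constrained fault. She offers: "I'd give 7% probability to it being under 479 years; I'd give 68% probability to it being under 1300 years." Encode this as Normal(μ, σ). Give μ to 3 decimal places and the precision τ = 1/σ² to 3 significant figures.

μ = 1102.427, τ = 5.6e-06

For Normal(μ,σ), the p-quantile is μ + z_p·σ. Here z_{0.07} = -1.476, z_{0.68} = 0.4677.
So 479 = μ − 1.476σ and 1300 = μ + 0.4677σ.
Subtracting: σ = (1300 − 479)/(0.4677 − (-1.476)) = 422.436.
Then μ = 479 − (-1.476)·422.436 = 1102.427.
Precision τ = 1/σ² = 1/422.4² = 5.6e-06.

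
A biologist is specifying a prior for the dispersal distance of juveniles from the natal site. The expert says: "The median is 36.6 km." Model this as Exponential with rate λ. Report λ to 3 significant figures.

λ ≈ 0.0189

Exponential median = ln 2 / λ, so λ = ln 2 / 36.6 = 0.0189.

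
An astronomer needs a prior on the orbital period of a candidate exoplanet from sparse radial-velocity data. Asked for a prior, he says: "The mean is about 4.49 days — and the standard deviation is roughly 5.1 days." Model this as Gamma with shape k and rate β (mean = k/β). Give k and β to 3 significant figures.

For Gamma(k, rate β): mean = k/β, variance = k/β², so CV = 1/√k.
CV = SD/mean = 5.1/4.49 = 1.136, hence k = 1/CV² = 0.775.
Then β = k/mean = 0.775/4.49 = 0.173.

k ≈ 0.775, β ≈ 0.173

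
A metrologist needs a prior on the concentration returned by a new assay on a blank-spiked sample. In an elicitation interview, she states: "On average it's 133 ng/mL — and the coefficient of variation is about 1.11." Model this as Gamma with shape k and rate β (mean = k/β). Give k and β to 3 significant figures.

For Gamma(k, rate β): mean = k/β, variance = k/β², so CV = 1/√k.
CV = 1.11, hence k = 1/CV² = 0.812.
Then β = k/mean = 0.812/133 = 0.0061.

k ≈ 0.812, β ≈ 0.0061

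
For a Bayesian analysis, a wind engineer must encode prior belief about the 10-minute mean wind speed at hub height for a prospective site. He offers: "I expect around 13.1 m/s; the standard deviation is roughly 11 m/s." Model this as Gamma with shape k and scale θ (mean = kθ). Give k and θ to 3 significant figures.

For Gamma(k, scale θ): mean = kθ, variance = kθ², so CV = 1/√k.
CV = SD/mean = 11/13.1 = 0.8397, hence k = 1/CV² = 1.42.
Then θ = mean/k = 13.1/1.42 = 9.24.

k ≈ 1.42, θ ≈ 9.24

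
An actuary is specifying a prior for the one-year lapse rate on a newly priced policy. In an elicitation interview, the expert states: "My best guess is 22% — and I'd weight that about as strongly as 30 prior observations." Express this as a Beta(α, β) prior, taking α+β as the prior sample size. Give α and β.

α = 6.6, β = 23.4

Under the effective-sample-size interpretation, Beta(α, β) has prior mean α/(α+β) and prior sample size α+β.
So α+β = 30 and α/(α+β) = 0.22, giving α = 0.22·30 = 6.6 and β = 30 − 6.6 = 23.4.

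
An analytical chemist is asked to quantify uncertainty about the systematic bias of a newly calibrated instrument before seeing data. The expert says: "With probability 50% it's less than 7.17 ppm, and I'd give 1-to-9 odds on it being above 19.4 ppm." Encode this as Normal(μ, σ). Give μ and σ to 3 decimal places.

The p-quantile of Normal(μ,σ) is μ + z_p·σ, with z_{0.5} = 0 and z_{0.9} = 1.282.
Eliminate σ: μ = (z₂·x₁ − z₁·x₂)/(z₂ − z₁) = (1.282·7.17 − (0)·19.4)/1.282 = 7.170.
Then σ = (x₂ − x₁)/(z₂ − z₁) = (19.4 − 7.17)/1.282 = 9.543.

μ = 7.170, σ = 9.543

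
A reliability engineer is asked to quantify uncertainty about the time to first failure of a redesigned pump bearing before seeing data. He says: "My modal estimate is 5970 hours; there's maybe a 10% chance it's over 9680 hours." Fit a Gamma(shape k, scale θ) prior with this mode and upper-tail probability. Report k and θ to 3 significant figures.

Gamma(k,θ) with k>1 has mode (k−1)θ, so θ = 5970/(k−1).
Need P(X < 9680) = 0.9 with θ tied to k this way. Start at k = 2, θ = 5970: P(X<9680) ≈ 0.482.
Too low — raise k to concentrate. Iterating converges to k ≈ 9.06.
Then θ = 5970/(9.06−1) ≈ 741.

k ≈ 9.06, θ ≈ 741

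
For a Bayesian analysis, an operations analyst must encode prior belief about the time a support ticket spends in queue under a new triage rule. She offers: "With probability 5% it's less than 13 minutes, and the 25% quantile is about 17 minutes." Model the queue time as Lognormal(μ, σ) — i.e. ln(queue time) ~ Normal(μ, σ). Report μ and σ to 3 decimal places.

μ ≈ 3.020, σ ≈ 0.276

If T ~ Lognormal(μ,σ) then ln T ~ Normal(μ,σ), so the p-quantile of ln T is μ + z_p·σ.
ln(13) = 2.565 and ln(17) = 2.833; z_{0.05} = -1.645, z_{0.25} = -0.6745.
σ = (2.833 − 2.565)/(-0.6745 − (-1.645)) = 0.276.
μ = 2.565 − (-1.645)·0.276 = 3.020.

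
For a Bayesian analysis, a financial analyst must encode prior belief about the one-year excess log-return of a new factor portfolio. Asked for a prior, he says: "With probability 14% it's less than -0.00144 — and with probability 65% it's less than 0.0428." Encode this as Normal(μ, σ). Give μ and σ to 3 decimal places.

μ = 0.031, σ = 0.030

The p-quantile of Normal(μ,σ) is μ + z_p·σ, with z_{0.14} = -1.08 and z_{0.65} = 0.3853.
Eliminate σ: μ = (z₂·x₁ − z₁·x₂)/(z₂ − z₁) = (0.3853·-0.00144 − (-1.08)·0.0428)/1.466 = 0.031.
Then σ = (x₂ − x₁)/(z₂ − z₁) = (0.0428 − -0.00144)/1.466 = 0.030.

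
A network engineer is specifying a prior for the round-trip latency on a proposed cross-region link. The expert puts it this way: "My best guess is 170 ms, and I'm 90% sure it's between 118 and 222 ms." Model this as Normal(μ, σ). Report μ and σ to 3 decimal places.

A symmetric 90% interval runs μ ± z·σ with z = 1.645.
Half-width = 52, so σ = 52/1.645 = 31.614.
μ is the stated best guess, 170.000.

μ = 170.000, σ = 31.614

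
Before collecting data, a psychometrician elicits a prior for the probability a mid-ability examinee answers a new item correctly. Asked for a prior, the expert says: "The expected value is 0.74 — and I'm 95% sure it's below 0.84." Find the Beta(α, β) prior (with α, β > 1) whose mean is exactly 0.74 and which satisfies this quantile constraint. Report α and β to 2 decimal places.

α ≈ 33.35, β ≈ 11.72

With mean 0.74 fixed, write α = 0.74s, β = 0.26s where s = α+β.
Need P(θ < 0.84) = 0.95 under Beta(0.74s, 0.26s). Normal approximation: (q−m)/√(m(1−m)/s) ≈ z_{0.95} = 1.64, so s ≈ 0.74·0.26·(1.64)²/(0.84−0.74)² = 52.1.
At s = 52.1: P(θ<0.84) ≈ 0.962. Adjusting to match 0.95 gives s ≈ 45.07.
So α = 0.74·45.07 ≈ 33.35, β = 0.26·45.07 ≈ 11.72.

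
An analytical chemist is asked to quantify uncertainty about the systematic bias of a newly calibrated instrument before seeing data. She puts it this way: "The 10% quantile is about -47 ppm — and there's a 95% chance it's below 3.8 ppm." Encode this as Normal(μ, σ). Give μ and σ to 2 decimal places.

μ = -24.75, σ = 17.36

The p-quantile of Normal(μ,σ) is μ + z_p·σ, with z_{0.1} = -1.282 and z_{0.95} = 1.645.
Eliminate σ: μ = (z₂·x₁ − z₁·x₂)/(z₂ − z₁) = (1.645·-47 − (-1.282)·3.8)/2.926 = -24.75.
Then σ = (x₂ − x₁)/(z₂ − z₁) = (3.8 − -47)/2.926 = 17.36.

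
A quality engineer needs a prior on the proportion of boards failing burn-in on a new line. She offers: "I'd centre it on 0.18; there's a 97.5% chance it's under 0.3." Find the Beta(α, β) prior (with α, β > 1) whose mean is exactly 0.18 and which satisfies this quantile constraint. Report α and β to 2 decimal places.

With mean 0.18 fixed, write α = 0.18s, β = 0.82s where s = α+β.
Need P(θ < 0.3) = 0.975 under Beta(0.18s, 0.82s). Normal approximation: (q−m)/√(m(1−m)/s) ≈ z_{0.975} = 1.96, so s ≈ 0.18·0.82·(1.96)²/(0.3−0.18)² = 39.4.
At s = 39.4: P(θ<0.3) ≈ 0.964. Adjusting to match 0.975 gives s ≈ 47.36.
So α = 0.18·47.36 ≈ 8.53, β = 0.82·47.36 ≈ 38.84.

α ≈ 8.53, β ≈ 38.84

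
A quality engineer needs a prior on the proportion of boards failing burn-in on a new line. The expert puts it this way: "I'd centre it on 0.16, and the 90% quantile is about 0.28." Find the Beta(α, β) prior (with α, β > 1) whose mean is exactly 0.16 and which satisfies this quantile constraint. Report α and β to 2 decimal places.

α ≈ 2.66, β ≈ 13.95

With mean 0.16 fixed, write α = 0.16s, β = 0.84s where s = α+β.
Need P(θ < 0.28) = 0.9 under Beta(0.16s, 0.84s). Normal approximation: (q−m)/√(m(1−m)/s) ≈ z_{0.9} = 1.28, so s ≈ 0.16·0.84·(1.28)²/(0.28−0.16)² = 15.3.
At s = 15.3: P(θ<0.28) ≈ 0.893. Adjusting to match 0.9 gives s ≈ 16.61.
So α = 0.16·16.61 ≈ 2.66, β = 0.84·16.61 ≈ 13.95.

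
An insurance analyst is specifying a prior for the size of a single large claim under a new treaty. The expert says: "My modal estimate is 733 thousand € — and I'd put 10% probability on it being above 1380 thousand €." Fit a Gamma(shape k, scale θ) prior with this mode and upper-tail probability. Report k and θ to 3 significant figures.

Gamma(k,θ) with k>1 has mode (k−1)θ, so θ = 733/(k−1).
Need P(X < 1380) = 0.9 with θ tied to k this way. Start at k = 2, θ = 733: P(X<1380) ≈ 0.561.
Too low — raise k to concentrate. Iterating converges to k ≈ 5.77.
Then θ = 733/(5.77−1) ≈ 154.

k ≈ 5.77, θ ≈ 154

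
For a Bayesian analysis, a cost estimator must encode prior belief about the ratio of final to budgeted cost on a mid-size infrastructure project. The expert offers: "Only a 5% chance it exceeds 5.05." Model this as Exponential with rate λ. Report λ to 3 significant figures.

P(T > 5.05) = e^(−λ·5.05) = 0.05, so λ = −ln(0.05)/5.05 = 0.593.

λ ≈ 0.593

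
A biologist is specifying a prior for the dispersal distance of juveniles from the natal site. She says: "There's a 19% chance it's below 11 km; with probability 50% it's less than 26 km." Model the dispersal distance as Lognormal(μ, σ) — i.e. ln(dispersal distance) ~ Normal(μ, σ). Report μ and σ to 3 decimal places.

μ ≈ 3.258, σ ≈ 0.980

If T ~ Lognormal(μ,σ) then ln T ~ Normal(μ,σ), so the p-quantile of ln T is μ + z_p·σ.
ln(11) = 2.398 and ln(26) = 3.258; z_{0.19} = -0.8779, z_{0.5} = 0.
σ = (3.258 − 2.398)/(0 − (-0.8779)) = 0.980.
μ = 2.398 − (-0.8779)·0.980 = 3.258.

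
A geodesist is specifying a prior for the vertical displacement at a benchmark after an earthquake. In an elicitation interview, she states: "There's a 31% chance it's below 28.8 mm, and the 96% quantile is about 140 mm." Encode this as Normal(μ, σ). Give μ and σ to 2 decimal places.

μ = 53.34, σ = 49.50

The p-quantile of Normal(μ,σ) is μ + z_p·σ, with z_{0.31} = -0.4959 and z_{0.96} = 1.751.
Eliminate σ: μ = (z₂·x₁ − z₁·x₂)/(z₂ − z₁) = (1.751·28.8 − (-0.4959)·140)/2.247 = 53.34.
Then σ = (x₂ − x₁)/(z₂ − z₁) = (140 − 28.8)/2.247 = 49.50.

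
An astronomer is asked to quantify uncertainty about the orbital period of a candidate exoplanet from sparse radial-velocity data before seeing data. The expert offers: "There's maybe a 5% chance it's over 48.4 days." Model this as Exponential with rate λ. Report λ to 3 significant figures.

P(T > 48.4) = e^(−λ·48.4) = 0.05, so λ = −ln(0.05)/48.4 = 0.0619.

λ ≈ 0.0619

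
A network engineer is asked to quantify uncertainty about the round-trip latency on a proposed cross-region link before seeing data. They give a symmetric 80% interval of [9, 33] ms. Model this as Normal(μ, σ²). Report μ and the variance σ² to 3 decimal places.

μ = 21.000, σ² = 87.678

A symmetric 80% interval runs μ ± z·σ with z = 1.282.
Half-width = 12, so σ = 12/1.282 = 9.3636 and σ² = 87.678.
μ is the interval midpoint, 21.000.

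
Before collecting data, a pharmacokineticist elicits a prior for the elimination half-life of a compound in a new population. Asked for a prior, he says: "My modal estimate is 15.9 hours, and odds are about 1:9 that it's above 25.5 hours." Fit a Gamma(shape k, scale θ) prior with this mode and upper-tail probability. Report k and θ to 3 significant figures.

Gamma(k,θ) with k>1 has mode (k−1)θ, so θ = 15.9/(k−1).
Need P(X < 25.5) = 0.9 with θ tied to k this way. Start at k = 2, θ = 15.9: P(X<25.5) ≈ 0.476.
Too low — raise k to concentrate. Iterating converges to k ≈ 9.42.
Then θ = 15.9/(9.42−1) ≈ 1.89.

k ≈ 9.42, θ ≈ 1.89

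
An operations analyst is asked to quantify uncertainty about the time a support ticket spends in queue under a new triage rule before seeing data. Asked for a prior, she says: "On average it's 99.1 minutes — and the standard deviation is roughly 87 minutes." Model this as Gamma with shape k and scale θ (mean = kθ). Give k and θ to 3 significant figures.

For Gamma(k, scale θ): mean = kθ, variance = kθ², so CV = 1/√k.
CV = SD/mean = 87/99.1 = 0.8779, hence k = 1/CV² = 1.3.
Then θ = mean/k = 99.1/1.3 = 76.4.

k ≈ 1.3, θ ≈ 76.4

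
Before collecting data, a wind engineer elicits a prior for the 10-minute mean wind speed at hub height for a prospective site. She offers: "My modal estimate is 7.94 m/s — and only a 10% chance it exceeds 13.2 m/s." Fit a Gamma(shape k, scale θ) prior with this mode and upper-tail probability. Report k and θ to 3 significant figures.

Gamma(k,θ) with k>1 has mode (k−1)θ, so θ = 7.94/(k−1).
Need P(X < 13.2) = 0.9 with θ tied to k this way. Start at k = 2, θ = 7.94: P(X<13.2) ≈ 0.495.
Too low — raise k to concentrate. Iterating converges to k ≈ 8.31.
Then θ = 7.94/(8.31−1) ≈ 1.09.

k ≈ 8.31, θ ≈ 1.09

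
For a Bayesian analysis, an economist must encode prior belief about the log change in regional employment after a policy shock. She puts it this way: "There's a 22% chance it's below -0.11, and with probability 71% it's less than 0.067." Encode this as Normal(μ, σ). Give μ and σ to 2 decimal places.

For Normal(μ,σ), the p-quantile is μ + z_p·σ. Here z_{0.22} = -0.7722, z_{0.71} = 0.5534.
So -0.11 = μ − 0.7722σ and 0.067 = μ + 0.5534σ.
Subtracting: σ = (0.067 − -0.11)/(0.5534 − (-0.7722)) = 0.13.
Then μ = -0.11 − (-0.7722)·0.13 = -0.01.

μ = -0.01, σ = 0.13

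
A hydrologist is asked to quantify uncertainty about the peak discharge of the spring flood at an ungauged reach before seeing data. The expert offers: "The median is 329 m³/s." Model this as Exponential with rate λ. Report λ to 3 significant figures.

λ ≈ 0.00211

Exponential median = ln 2 / λ, so λ = ln 2 / 329.0 = 0.00211.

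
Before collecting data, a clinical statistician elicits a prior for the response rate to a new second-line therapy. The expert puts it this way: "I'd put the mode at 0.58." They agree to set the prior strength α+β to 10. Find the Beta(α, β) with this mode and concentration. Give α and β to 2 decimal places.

For α,β > 1 the Beta mode is (α−1)/(α+β−2). With α+β = 10, the mode is (α−1)/8.
Set (α−1)/8 = 0.58 → α = 1 + 0.58·8 = 5.64.
β = 10 − α = 4.36.

α = 5.64, β = 4.36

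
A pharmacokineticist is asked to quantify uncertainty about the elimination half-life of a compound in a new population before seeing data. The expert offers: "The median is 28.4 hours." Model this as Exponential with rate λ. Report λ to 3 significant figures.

Exponential median = ln 2 / λ, so λ = ln 2 / 28.4 = 0.0244.

λ ≈ 0.0244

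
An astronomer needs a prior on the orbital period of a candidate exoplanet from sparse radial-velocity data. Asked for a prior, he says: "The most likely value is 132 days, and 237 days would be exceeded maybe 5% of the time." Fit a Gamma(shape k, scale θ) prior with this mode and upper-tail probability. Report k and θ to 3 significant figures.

Gamma(k,θ) with k>1 has mode (k−1)θ, so θ = 132/(k−1).
Need P(X < 237) = 0.95 with θ tied to k this way. Start at k = 2, θ = 132: P(X<237) ≈ 0.536.
Too low — raise k to concentrate. Iterating converges to k ≈ 9.14.
Then θ = 132/(9.14−1) ≈ 16.2.

k ≈ 9.14, θ ≈ 16.2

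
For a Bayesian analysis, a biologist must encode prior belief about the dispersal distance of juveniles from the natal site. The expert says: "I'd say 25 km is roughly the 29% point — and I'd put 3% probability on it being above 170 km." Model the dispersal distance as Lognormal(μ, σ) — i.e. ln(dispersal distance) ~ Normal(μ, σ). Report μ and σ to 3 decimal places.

If T ~ Lognormal(μ,σ) then ln T ~ Normal(μ,σ), so the p-quantile of ln T is μ + z_p·σ.
ln(25) = 3.219 and ln(170) = 5.136; z_{0.29} = -0.5534, z_{0.97} = 1.881.
σ = (5.136 − 3.219)/(1.881 − (-0.5534)) = 0.788.
μ = 3.219 − (-0.5534)·0.788 = 3.655.

μ ≈ 3.655, σ ≈ 0.788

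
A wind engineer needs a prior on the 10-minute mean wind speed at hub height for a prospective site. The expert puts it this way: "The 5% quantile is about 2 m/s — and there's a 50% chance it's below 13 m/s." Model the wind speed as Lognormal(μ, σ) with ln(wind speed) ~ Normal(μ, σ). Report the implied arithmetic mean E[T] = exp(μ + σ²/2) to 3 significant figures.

If T ~ Lognormal(μ,σ) then ln T ~ Normal(μ,σ), so the p-quantile of ln T is μ + z_p·σ.
ln(2) = 0.6931 and ln(13) = 2.565; z_{0.05} = -1.645, z_{0.5} = 0.
σ = (2.565 − 0.6931)/(0 − (-1.645)) = 1.138.
μ = 0.6931 − (-1.645)·1.138 = 2.565.
E[T] = exp(μ + σ²/2) = exp(2.565 + 0.6475) = 24.8 m/s.

E[T] ≈ 24.8 m/s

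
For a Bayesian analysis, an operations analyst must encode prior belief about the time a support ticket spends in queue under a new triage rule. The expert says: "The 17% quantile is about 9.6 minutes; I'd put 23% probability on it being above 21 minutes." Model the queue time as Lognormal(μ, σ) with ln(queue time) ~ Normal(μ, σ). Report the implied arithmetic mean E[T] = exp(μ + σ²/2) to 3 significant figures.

If T ~ Lognormal(μ,σ) then ln T ~ Normal(μ,σ), so the p-quantile of ln T is μ + z_p·σ.
ln(9.6) = 2.262 and ln(21) = 3.045; z_{0.17} = -0.9542, z_{0.77} = 0.7388.
σ = (3.045 − 2.262)/(0.7388 − (-0.9542)) = 0.462.
μ = 2.262 − (-0.9542)·0.462 = 2.703.
E[T] = exp(μ + σ²/2) = exp(2.703 + 0.1069) = 16.6 minutes.

E[T] ≈ 16.6 minutes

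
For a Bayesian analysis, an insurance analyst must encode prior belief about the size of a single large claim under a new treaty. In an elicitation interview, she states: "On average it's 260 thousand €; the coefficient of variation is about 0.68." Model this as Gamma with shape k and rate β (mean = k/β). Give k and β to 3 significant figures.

k ≈ 2.16, β ≈ 0.00832

For Gamma(k, rate β): mean = k/β, variance = k/β², so CV = 1/√k.
CV = 0.68, hence k = 1/CV² = 2.16.
Then β = k/mean = 2.16/260 = 0.00832.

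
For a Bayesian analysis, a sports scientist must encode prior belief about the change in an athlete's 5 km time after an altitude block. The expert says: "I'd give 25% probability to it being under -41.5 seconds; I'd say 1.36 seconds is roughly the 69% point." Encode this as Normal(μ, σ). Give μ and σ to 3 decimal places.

For Normal(μ,σ), the p-quantile is μ + z_p·σ. Here z_{0.25} = -0.6745, z_{0.69} = 0.4959.
So -41.5 = μ − 0.6745σ and 1.36 = μ + 0.4959σ.
Subtracting: σ = (1.36 − -41.5)/(0.4959 − (-0.6745)) = 36.622.
Then μ = -41.5 − (-0.6745)·36.622 = -16.799.

μ = -16.799, σ = 36.622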